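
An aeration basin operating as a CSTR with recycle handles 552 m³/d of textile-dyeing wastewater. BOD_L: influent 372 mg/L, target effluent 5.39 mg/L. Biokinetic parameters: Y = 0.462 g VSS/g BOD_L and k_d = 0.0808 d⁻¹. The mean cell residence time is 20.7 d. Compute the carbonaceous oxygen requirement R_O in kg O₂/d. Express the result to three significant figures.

R_O ≈ 153 kg O₂/d

Observed yield with endogenous decay: Y_obs = Y / (1 + k_d·θ_c) = 0.462 / (1 + 0.0808 × 20.7) = 0.462 / 2.673 = 0.1729 g VSS/g BOD_L.
Mass of BOD_L removed per day: Q(S₀ − S) = 552 × 366.6 g/m³ = 202.4 kg/d.
Biomass synthesised: P_X = Y_obs × 202.4 = 34.98 kg VSS/d.
Carbonaceous O₂ demand = substrate oxidised − cell-mass equivalent = 202.4 − 1.42 × 34.98 = 152.7 kg O₂/d.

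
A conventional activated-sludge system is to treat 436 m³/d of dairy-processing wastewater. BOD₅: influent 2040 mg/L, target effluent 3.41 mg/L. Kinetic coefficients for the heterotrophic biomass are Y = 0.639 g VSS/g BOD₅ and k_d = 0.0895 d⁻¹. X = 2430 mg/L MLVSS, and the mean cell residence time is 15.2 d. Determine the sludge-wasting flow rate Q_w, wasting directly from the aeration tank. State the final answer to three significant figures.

From the SRT design equation V = Y Q (S₀−S) θ_c / [X (1 + k_d θ_c)] = 0.639 × 436 × (2040 − 3.41) × 15.2 / [2430 × (1 + 0.0895 × 15.2)] = 8.62×10^6 / 5736 = 1504 m³.
With mixed-liquor wasting, θ_c = V/Q_w, so Q_w = V/θ_c = 1504/15.2 = 98.92 m³/d.

Q_w ≈ 98.9 m³/d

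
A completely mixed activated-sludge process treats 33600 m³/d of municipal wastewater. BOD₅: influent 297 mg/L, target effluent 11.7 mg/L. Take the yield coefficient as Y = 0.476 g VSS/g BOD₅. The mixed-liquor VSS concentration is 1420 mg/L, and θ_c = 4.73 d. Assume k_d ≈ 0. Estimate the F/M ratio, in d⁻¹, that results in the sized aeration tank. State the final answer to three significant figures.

With k_d = 0 the design equation reduces to V = Y Q (S₀−S) θ_c / X = 0.476 × 33600 × (297 − 11.7) × 4.73 / 1420 = 15199 m³.
Food-to-microorganism ratio F/M = Q S₀ / (V X) = 33600 × 297 / (15199 × 1420) = 0.4624 d⁻¹.

F/M ≈ 0.462 d⁻¹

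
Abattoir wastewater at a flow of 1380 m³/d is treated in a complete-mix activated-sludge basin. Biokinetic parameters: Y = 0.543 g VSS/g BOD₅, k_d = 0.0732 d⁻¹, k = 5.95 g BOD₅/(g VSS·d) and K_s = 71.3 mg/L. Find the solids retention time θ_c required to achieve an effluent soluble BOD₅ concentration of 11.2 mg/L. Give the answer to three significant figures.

From 1/θ_c = Y·k·S/(K_s + S) − k_d: Y·k·S/(K_s+S) = 0.543 × 5.95 × 11.2 / (71.3 + 11.2) = 0.4386 d⁻¹.
1/θ_c = 0.4386 − 0.0732 = 0.3654 d⁻¹, so θ_c = 2.737 d.

θ_c ≈ 2.74 d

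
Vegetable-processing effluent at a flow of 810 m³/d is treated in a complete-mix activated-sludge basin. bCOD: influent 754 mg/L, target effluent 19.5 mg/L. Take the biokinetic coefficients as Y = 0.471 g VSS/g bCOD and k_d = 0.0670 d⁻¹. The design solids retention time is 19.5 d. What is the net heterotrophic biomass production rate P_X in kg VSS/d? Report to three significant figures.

Correct the yield for decay: Y_obs = Y/(1 + k_d θ_c) = 0.471 / (1 + 0.0670 × 19.5) = 0.471 / 2.306 = 0.2042.
Substrate removed = Q·(S₀ − S) = 810 m³/d × (754 − 19.5) g/m³ = 5.95×10^5 g/d = 594.9 kg/d.
Biomass produced: P_X = Y_obs·Q·ΔS = 0.2042 × 594.9 ≈ 121.5 kg VSS/d.

P_X ≈ 121 kg VSS/d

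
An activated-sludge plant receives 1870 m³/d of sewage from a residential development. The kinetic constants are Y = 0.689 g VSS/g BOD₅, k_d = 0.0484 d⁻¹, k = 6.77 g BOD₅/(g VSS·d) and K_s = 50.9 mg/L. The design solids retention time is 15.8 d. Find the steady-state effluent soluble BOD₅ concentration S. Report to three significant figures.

Effluent substrate depends only on kinetics and SRT: S = K_s(1 + k_d θ_c) / [θ_c(Yk − k_d) − 1] = 50.9 × (1 + 0.0484 × 15.8) / [15.8 × (0.689 × 6.77 − 0.0484) − 1] = 89.82 / 71.93 = 1.249 mg/L.

S ≈ 1.25 mg/L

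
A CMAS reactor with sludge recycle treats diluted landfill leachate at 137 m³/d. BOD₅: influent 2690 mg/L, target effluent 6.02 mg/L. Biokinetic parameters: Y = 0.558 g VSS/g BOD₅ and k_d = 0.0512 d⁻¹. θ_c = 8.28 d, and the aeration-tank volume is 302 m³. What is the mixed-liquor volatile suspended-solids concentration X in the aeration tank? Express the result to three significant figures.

X ≈ 3950 mg/L

Solving the biomass balance for X: X = Y Q (S₀−S) θ_c / [V (1+k_d θ_c)] = 0.558 × 137 × (2690 − 6.02) × 8.28 / [302 × (1 + 0.0512 × 8.28)] = 3951 mg/L.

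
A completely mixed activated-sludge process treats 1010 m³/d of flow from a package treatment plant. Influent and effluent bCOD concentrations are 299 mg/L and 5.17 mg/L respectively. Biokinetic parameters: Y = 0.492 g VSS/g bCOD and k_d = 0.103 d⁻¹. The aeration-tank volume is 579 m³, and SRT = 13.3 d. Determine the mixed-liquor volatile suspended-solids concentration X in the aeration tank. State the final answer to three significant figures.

X ≈ 1420 mg/L

Solving the biomass balance for X: X = Y Q (S₀−S) θ_c / [V (1+k_d θ_c)] = 0.492 × 1010 × (299 − 5.17) × 13.3 / [579 × (1 + 0.103 × 13.3)] = 1415 mg/L.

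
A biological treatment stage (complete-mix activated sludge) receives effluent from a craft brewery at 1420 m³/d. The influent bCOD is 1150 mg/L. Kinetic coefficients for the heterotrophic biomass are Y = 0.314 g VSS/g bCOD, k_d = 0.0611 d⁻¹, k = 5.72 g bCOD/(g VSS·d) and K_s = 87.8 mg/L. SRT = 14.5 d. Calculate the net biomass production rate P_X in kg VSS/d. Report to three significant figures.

P_X ≈ 270 kg VSS/d

Effluent substrate depends only on kinetics and SRT: S = K_s(1 + k_d θ_c) / [θ_c(Yk − k_d) − 1] = 87.8 × (1 + 0.0611 × 14.5) / [14.5 × (0.314 × 5.72 − 0.0611) − 1] = 165.6 / 24.16 = 6.855 mg/L.
Y_obs = Y / (1 + k_d θ_c) = 0.314 / (1 + 0.0611 × 14.5) = 0.314 / 1.886 = 0.1665.
ΔS = 1150 − 6.85 = 1143 mg/L, so the substrate removal rate is 1420 × 1143/1000 = 1623 kg bCOD/d.
Biomass produced: P_X = Y_obs·Q·ΔS = 0.1665 × 1623 ≈ 270.3 kg VSS/d.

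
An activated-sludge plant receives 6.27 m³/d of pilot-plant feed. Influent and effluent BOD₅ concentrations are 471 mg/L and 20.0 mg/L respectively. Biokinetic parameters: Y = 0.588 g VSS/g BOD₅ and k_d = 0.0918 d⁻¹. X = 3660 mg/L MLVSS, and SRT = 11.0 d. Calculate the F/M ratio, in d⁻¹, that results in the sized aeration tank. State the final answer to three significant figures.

From the SRT design equation V = Y Q (S₀−S) θ_c / [X (1 + k_d θ_c)] = 0.588 × 6.27 × (471 − 20.0) × 11.0 / [3660 × (1 + 0.0918 × 11.0)] = 1.83×10^4 / 7356 = 2.486 m³.
F/M = Q·S₀ / (V·X) = 6.27 × 471 / (2.486 × 3660) = 0.3245 g BOD₅·(g VSS·d)⁻¹.

F/M ≈ 0.325 d⁻¹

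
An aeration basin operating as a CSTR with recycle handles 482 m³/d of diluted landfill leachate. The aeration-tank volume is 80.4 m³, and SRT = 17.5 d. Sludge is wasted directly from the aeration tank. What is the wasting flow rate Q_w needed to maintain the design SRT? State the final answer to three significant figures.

Q_w ≈ 4.59 m³/d

Wasting from the aeration tank: Q_w = V / θ_c = 80.40 / 17.5 = 4.594 m³/d.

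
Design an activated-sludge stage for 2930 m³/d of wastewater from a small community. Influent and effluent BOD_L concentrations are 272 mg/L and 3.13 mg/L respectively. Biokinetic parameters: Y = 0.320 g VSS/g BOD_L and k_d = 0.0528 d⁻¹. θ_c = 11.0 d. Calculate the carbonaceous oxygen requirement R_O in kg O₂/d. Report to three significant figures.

R_O ≈ 561 kg O₂/d

Y_obs = Y / (1 + k_d θ_c) = 0.320 / (1 + 0.0528 × 11.0) = 0.320 / 1.581 = 0.2024.
ΔS = 272 − 3.13 = 268.9 mg/L, so the substrate removal rate is 2930 × 268.9/1000 = 787.8 kg BOD_L/d.
Biomass synthesised: P_X = Y_obs × 787.8 = 159.5 kg VSS/d.
Carbonaceous O₂ demand = substrate oxidised − cell-mass equivalent = 787.8 − 1.42 × 159.5 = 561.3 kg O₂/d.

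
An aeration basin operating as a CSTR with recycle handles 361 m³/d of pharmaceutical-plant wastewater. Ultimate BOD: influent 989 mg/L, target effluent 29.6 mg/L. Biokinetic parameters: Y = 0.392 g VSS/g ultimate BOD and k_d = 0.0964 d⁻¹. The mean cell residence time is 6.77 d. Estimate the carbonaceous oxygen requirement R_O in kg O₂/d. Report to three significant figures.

R_O ≈ 230 kg O₂/d

Correct the yield for decay: Y_obs = Y/(1 + k_d θ_c) = 0.392 / (1 + 0.0964 × 6.77) = 0.392 / 1.653 = 0.2372.
Q·(S₀ − S) = 361 × (989 − 29.6) × 10⁻³ = 346.3 kg/d removed.
P_X = Y_obs·Q·(S₀ − S) = 0.2372 × 346.3 = 82.15 kg VSS/d.
Carbonaceous O₂ demand = substrate oxidised − cell-mass equivalent = 346.3 − 1.42 × 82.15 = 229.7 kg O₂/d.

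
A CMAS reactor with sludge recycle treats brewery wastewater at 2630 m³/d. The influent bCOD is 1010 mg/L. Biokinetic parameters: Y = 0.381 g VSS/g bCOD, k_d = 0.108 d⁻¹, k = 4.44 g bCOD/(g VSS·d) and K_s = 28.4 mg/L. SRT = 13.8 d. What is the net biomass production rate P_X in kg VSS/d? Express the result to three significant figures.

For a completely mixed reactor with recycle the Lawrence–McCarty relation gives S = K_s·(1 + k_d·θ_c) / [θ_c·(Y·k − k_d) − 1] = 28.4 × (1 + 0.108 × 13.8) / [13.8 × (0.381 × 4.44 − 0.108) − 1] = 70.73 / 20.85 = 3.392 mg/L.
Y_obs = Y / (1 + k_d θ_c) = 0.381 / (1 + 0.108 × 13.8) = 0.381 / 2.490 = 0.1530.
Substrate removed = Q·(S₀ − S) = 2630 m³/d × (1010 − 3.39) g/m³ = 2.65×10^6 g/d = 2647 kg/d.
P_X = Y_obs · Q(S₀ − S) = 0.1530 × 2647 = 405.0 kg VSS/d.

P_X ≈ 405 kg VSS/d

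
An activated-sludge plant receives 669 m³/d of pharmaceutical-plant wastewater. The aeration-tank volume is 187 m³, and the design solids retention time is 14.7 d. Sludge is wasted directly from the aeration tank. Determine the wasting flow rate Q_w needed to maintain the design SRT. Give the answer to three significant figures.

For wasting at MLVSS concentration, Q_w = V/θ_c = 187.0/14.7 = 12.72 m³/d.

Q_w ≈ 12.7 m³/d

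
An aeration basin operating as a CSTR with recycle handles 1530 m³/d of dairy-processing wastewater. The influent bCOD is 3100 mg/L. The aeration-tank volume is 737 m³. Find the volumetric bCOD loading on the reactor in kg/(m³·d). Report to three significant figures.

Volumetric loading L_v = Q·S₀ / V = 1530 × 3100 g/m³ / 737.0 m³ = 6436 g/(m³·d) = 6.436 kg bCOD/(m³·d).

L_v ≈ 6.44 kg bCOD/(m³·d)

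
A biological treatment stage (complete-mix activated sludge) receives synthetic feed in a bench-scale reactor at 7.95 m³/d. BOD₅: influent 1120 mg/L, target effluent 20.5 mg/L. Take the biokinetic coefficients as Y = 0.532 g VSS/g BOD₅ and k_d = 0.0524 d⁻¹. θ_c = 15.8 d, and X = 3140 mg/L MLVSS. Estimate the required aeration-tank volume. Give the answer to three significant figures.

Steady-state biomass mass balance: V·X·(1 + k_d·θ_c) = Y·Q·(S₀ − S)·θ_c, so V = 0.532 × 7.95 × (1120 − 20.5) × 15.8 / [3140 × (1 + 0.0524 × 15.8)] = 7.35×10^4 / 5740 = 12.80 m³.

V ≈ 12.8 m³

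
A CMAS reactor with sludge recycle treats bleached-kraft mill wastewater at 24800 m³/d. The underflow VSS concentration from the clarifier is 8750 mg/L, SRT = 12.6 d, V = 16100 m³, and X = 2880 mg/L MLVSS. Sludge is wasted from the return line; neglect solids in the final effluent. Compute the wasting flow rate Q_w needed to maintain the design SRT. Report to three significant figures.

Q_w ≈ 421 m³/d

Q_w = (V·X)/(θ_c X_r) = 16100 × 2880 / (12.6 × 8750) = 420.6 m³/d.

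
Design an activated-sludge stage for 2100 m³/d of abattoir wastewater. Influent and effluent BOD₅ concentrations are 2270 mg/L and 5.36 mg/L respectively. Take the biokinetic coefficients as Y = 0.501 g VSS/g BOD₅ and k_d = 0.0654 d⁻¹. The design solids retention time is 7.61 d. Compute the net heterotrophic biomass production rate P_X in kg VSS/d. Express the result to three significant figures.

Correct the yield for decay: Y_obs = Y/(1 + k_d θ_c) = 0.501 / (1 + 0.0654 × 7.61) = 0.501 / 1.498 = 0.3345.
Q·(S₀ − S) = 2100 × (2270 − 5.36) × 10⁻³ = 4756 kg/d removed.
Biomass produced: P_X = Y_obs·Q·ΔS = 0.3345 × 4756 ≈ 1591 kg VSS/d.

P_X ≈ 1590 kg VSS/d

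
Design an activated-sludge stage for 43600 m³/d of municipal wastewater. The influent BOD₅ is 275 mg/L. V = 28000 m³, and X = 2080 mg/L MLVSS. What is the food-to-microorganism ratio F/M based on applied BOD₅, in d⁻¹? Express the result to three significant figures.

F/M ≈ 0.206 d⁻¹

Food-to-microorganism ratio F/M = Q S₀ / (V X) = 43600 × 275 / (28000 × 2080) = 0.2059 d⁻¹.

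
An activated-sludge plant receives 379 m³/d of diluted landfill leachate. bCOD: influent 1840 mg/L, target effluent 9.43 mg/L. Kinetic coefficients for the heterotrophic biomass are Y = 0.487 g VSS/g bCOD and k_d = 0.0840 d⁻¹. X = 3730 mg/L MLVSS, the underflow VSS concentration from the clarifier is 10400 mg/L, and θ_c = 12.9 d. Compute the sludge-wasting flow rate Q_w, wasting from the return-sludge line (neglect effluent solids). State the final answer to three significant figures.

From the SRT design equation V = Y Q (S₀−S) θ_c / [X (1 + k_d θ_c)] = 0.487 × 379 × (1840 − 9.43) × 12.9 / [3730 × (1 + 0.0840 × 12.9)] = 4.36×10^6 / 7772 = 560.8 m³.
θ_c = V·X/(Q_w·X_r) when wasting from the recycle, so Q_w = V·X/(θ_c·X_r) = 560.8 × 3730 / (12.9 × 10400) = 15.59 m³/d.

Q_w ≈ 15.6 m³/d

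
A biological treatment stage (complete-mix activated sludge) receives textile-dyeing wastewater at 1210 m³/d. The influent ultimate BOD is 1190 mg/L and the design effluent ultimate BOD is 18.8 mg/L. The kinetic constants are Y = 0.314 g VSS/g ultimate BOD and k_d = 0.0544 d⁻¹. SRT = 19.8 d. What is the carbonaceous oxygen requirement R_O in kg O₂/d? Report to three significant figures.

Observed yield with endogenous decay: Y_obs = Y / (1 + k_d·θ_c) = 0.314 / (1 + 0.0544 × 19.8) = 0.314 / 2.077 = 0.1512 g VSS/g ultimate BOD.
ΔS = 1190 − 18.8 = 1171 mg/L, so the substrate removal rate is 1210 × 1171/1000 = 1417 kg ultimate BOD/d.
P_X = Y_obs·Q·(S₀ − S) = 0.1512 × 1417 = 214.2 kg VSS/d.
R_O = Q·(S₀ − S) − 1.42·P_X = 1417 − 1.42 × 214.2 = 1113 kg O₂/d.

R_O ≈ 1110 kg O₂/d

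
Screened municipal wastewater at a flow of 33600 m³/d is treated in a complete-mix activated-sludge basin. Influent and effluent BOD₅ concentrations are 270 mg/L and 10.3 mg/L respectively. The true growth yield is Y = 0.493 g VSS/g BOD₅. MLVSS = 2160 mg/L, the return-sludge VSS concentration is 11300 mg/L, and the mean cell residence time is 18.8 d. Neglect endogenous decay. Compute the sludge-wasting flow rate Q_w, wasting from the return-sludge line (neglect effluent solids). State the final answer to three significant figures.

Q_w ≈ 381 m³/d

Biomass mass balance (decay neglected): V·X = Y·Q·(S₀ − S)·θ_c, so V = 0.493 × 33600 × (270 − 10.3) × 18.8 / 2160 = 37442 m³.
Wasting from the return line (neglecting effluent solids): Q_w = V·X / (θ_c·X_r) = 37442 × 2160 / (18.8 × 11300) = 380.7 m³/d.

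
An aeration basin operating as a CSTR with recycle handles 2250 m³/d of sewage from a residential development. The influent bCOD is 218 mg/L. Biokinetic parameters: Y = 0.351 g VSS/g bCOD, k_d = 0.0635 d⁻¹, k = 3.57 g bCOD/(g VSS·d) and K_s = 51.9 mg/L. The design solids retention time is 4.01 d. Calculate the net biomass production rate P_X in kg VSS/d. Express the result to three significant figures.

For a completely mixed reactor with recycle the Lawrence–McCarty relation gives S = K_s·(1 + k_d·θ_c) / [θ_c·(Y·k − k_d) − 1] = 51.9 × (1 + 0.0635 × 4.01) / [4.01 × (0.351 × 3.57 − 0.0635) − 1] = 65.12 / 3.770 = 17.27 mg/L.
The observed yield is Y_obs = Y/(1 + k_d·θ_c) = 0.351 / (1 + 0.0635 × 4.01) = 0.351 / 1.255 = 0.2798 g VSS per g bCOD removed.
Mass of bCOD removed per day: Q(S₀ − S) = 2250 × 200.7 g/m³ = 451.6 kg/d.
So the net sludge growth is P_X = 0.2798 × 451.6 = 126.3 kg VSS/d.

P_X ≈ 126 kg VSS/d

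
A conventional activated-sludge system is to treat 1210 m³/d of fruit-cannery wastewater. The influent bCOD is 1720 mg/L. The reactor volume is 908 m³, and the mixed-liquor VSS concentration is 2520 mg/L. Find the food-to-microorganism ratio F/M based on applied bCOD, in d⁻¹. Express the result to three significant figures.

Food-to-microorganism ratio F/M = Q S₀ / (V X) = 1210 × 1720 / (908.0 × 2520) = 0.9096 d⁻¹.

F/M ≈ 0.910 d⁻¹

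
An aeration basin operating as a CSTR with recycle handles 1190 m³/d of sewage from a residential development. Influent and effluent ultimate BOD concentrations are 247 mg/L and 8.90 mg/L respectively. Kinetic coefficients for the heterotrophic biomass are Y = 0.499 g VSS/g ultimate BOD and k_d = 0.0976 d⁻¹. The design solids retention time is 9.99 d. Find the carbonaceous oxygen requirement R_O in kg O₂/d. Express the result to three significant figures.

R_O ≈ 182 kg O₂/d

Y_obs = Y / (1 + k_d θ_c) = 0.499 / (1 + 0.0976 × 9.99) = 0.499 / 1.975 = 0.2527.
Mass of ultimate BOD removed per day: Q(S₀ − S) = 1190 × 238.1 g/m³ = 283.3 kg/d.
Net sludge production P_X = 0.2527 × 283.3 = 71.59 kg VSS/d.
Carbonaceous O₂ demand = substrate oxidised − cell-mass equivalent = 283.3 − 1.42 × 71.59 = 181.7 kg O₂/d.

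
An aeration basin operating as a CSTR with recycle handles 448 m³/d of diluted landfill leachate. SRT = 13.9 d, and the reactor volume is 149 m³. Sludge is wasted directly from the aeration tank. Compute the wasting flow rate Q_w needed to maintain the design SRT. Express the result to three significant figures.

Q_w ≈ 10.7 m³/d

With mixed-liquor wasting, θ_c = V/Q_w, so Q_w = V/θ_c = 149.0/13.9 = 10.72 m³/d.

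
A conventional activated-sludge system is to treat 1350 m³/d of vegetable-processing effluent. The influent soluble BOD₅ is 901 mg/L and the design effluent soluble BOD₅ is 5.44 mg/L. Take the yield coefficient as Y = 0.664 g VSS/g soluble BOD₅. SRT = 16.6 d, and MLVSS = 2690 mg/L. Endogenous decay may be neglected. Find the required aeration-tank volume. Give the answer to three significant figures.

V·X = Y·Q·ΔS·θ_c gives V = 0.664 × 1350 × (901 − 5.44) × 16.6 / 2690 = 4954 m³.

V ≈ 4950 m³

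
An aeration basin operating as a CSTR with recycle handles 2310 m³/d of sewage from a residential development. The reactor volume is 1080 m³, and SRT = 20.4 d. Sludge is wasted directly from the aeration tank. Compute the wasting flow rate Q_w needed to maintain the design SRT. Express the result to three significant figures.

For wasting at MLVSS concentration, Q_w = V/θ_c = 1080/20.4 = 52.94 m³/d.

Q_w ≈ 52.9 m³/d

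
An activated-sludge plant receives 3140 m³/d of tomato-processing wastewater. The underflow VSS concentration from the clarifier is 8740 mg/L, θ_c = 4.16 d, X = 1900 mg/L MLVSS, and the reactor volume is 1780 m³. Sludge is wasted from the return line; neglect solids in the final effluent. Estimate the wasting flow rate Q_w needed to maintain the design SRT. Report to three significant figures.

θ_c = V·X/(Q_w·X_r) when wasting from the recycle, so Q_w = V·X/(θ_c·X_r) = 1780 × 1900 / (4.16 × 8740) = 93.02 m³/d.

Q_w ≈ 93.0 m³/d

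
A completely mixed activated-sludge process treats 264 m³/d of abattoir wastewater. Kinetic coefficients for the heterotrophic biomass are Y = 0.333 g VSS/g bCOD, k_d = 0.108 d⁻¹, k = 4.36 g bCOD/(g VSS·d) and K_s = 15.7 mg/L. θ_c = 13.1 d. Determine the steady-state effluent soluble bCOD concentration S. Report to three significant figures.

S ≈ 2.28 mg/L

Effluent substrate depends only on kinetics and SRT: S = K_s(1 + k_d θ_c) / [θ_c(Yk − k_d) − 1] = 15.7 × (1 + 0.108 × 13.1) / [13.1 × (0.333 × 4.36 − 0.108) − 1] = 37.91 / 16.60 = 2.283 mg/L.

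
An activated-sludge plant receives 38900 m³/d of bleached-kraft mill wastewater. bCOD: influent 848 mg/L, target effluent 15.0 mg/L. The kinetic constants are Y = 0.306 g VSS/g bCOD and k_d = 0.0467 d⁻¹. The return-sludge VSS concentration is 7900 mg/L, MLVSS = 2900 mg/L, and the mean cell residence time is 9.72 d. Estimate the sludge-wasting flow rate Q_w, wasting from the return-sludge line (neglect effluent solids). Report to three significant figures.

From the SRT design equation V = Y Q (S₀−S) θ_c / [X (1 + k_d θ_c)] = 0.306 × 38900 × (848 − 15.0) × 9.72 / [2900 × (1 + 0.0467 × 9.72)] = 9.64×10^7 / 4216 = 22858 m³.
Q_w = (V·X)/(θ_c X_r) = 22858 × 2900 / (9.72 × 7900) = 863.3 m³/d.

Q_w ≈ 863 m³/d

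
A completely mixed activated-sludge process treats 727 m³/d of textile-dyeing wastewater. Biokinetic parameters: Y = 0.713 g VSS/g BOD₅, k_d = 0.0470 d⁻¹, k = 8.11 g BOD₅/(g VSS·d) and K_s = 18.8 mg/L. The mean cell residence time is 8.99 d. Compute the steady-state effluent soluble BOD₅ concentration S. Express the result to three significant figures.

Effluent substrate depends only on kinetics and SRT: S = K_s(1 + k_d θ_c) / [θ_c(Yk − k_d) − 1] = 18.8 × (1 + 0.0470 × 8.99) / [8.99 × (0.713 × 8.11 − 0.0470) − 1] = 26.74 / 50.56 = 0.5289 mg/L.

S ≈ 0.529 mg/L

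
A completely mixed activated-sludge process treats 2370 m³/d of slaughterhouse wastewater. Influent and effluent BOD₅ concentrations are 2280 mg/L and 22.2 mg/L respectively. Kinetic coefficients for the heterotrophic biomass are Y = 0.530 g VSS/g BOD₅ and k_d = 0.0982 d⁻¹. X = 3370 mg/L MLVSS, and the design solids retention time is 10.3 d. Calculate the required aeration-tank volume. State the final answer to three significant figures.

Steady-state biomass mass balance: V·X·(1 + k_d·θ_c) = Y·Q·(S₀ − S)·θ_c, so V = 0.530 × 2370 × (2280 − 22.2) × 10.3 / [3370 × (1 + 0.0982 × 10.3)] = 2.92×10^7 / 6779 = 4309 m³.

V ≈ 4310 m³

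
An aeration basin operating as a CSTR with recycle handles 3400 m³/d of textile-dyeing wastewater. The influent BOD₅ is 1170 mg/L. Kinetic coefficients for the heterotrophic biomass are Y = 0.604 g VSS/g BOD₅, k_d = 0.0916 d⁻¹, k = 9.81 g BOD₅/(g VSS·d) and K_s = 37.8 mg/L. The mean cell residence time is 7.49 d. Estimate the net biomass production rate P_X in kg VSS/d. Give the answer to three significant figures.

P_X ≈ 1420 kg VSS/d

For a completely mixed reactor with recycle the Lawrence–McCarty relation gives S = K_s·(1 + k_d·θ_c) / [θ_c·(Y·k − k_d) − 1] = 37.8 × (1 + 0.0916 × 7.49) / [7.49 × (0.604 × 9.81 − 0.0916) − 1] = 63.73 / 42.69 = 1.493 mg/L.
Observed yield with endogenous decay: Y_obs = Y / (1 + k_d·θ_c) = 0.604 / (1 + 0.0916 × 7.49) = 0.604 / 1.686 = 0.3582 g VSS/g BOD₅.
Q·(S₀ − S) = 3400 × (1170 − 1.49) × 10⁻³ = 3973 kg/d removed.
P_X = Y_obs · Q(S₀ − S) = 0.3582 × 3973 = 1423 kg VSS/d.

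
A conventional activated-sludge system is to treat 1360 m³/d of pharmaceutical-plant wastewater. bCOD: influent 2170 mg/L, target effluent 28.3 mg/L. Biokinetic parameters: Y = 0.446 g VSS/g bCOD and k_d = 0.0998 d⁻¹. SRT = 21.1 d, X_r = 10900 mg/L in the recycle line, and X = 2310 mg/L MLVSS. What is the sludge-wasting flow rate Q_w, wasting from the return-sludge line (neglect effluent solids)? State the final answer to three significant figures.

Q_w ≈ 38.4 m³/d

Steady-state biomass mass balance: V·X·(1 + k_d·θ_c) = Y·Q·(S₀ − S)·θ_c, so V = 0.446 × 1360 × (2170 − 28.3) × 21.1 / [2310 × (1 + 0.0998 × 21.1)] = 2.74×10^7 / 7174 = 3821 m³.
Q_w = (V·X)/(θ_c X_r) = 3821 × 2310 / (21.1 × 10900) = 38.37 m³/d.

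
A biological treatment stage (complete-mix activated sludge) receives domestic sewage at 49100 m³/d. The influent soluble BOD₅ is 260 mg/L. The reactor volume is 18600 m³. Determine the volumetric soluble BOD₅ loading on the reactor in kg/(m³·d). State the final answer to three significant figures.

L_v ≈ 0.686 kg soluble BOD₅/(m³·d)

L_v = Q S₀ / V = 49100 × 260 × 10⁻³ / 18600 = 0.6863 kg/(m³·d).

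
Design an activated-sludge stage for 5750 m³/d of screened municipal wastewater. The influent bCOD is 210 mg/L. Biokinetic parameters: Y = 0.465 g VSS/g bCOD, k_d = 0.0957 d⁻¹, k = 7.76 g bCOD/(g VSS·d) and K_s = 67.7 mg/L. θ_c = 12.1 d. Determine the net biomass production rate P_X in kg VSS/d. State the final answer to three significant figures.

For a completely mixed reactor with recycle the Lawrence–McCarty relation gives S = K_s·(1 + k_d·θ_c) / [θ_c·(Y·k − k_d) − 1] = 67.7 × (1 + 0.0957 × 12.1) / [12.1 × (0.465 × 7.76 − 0.0957) − 1] = 146.1 / 41.50 = 3.520 mg/L.
Observed yield with endogenous decay: Y_obs = Y / (1 + k_d·θ_c) = 0.465 / (1 + 0.0957 × 12.1) = 0.465 / 2.158 = 0.2155 g VSS/g bCOD.
Substrate removed = Q·(S₀ − S) = 5750 m³/d × (210 − 3.52) g/m³ = 1.19×10^6 g/d = 1187 kg/d.
P_X = Y_obs · Q(S₀ − S) = 0.2155 × 1187 = 255.8 kg VSS/d.

P_X ≈ 256 kg VSS/d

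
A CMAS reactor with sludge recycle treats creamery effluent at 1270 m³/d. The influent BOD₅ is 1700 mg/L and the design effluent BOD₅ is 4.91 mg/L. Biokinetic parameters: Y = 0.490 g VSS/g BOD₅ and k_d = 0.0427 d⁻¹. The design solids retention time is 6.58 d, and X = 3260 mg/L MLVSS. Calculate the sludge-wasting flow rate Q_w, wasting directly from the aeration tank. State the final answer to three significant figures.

Q_w ≈ 253 m³/d

Rearranging the biomass balance for a CMAS with decay, V = Y·Q·ΔS·θ_c / [X·(1+k_d θ_c)] = 0.490 × 1270 × (1700 − 4.91) × 6.58 / [3260 × (1 + 0.0427 × 6.58)] = 6.94×10^6 / 4176 = 1662 m³.
Wasting from the aeration tank: Q_w = V / θ_c = 1662 / 6.58 = 252.6 m³/d.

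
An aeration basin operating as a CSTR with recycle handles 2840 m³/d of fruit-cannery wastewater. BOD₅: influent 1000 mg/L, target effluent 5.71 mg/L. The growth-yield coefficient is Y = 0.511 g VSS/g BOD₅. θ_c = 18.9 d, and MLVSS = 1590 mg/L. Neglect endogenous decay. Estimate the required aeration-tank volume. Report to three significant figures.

V ≈ 17200 m³

Biomass mass balance (decay neglected): V·X = Y·Q·(S₀ − S)·θ_c, so V = 0.511 × 2840 × (1000 − 5.71) × 18.9 / 1590 = 17152 m³.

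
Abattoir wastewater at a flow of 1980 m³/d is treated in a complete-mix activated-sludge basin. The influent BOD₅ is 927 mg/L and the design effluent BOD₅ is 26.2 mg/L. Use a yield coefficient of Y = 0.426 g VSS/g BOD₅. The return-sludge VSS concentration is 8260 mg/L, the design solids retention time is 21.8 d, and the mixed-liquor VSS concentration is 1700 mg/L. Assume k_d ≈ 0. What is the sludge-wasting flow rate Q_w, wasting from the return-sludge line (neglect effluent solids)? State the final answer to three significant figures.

With k_d = 0 the design equation reduces to V = Y Q (S₀−S) θ_c / X = 0.426 × 1980 × (927 − 26.2) × 21.8 / 1700 = 9743 m³.
θ_c = V·X/(Q_w·X_r) when wasting from the recycle, so Q_w = V·X/(θ_c·X_r) = 9743 × 1700 / (21.8 × 8260) = 91.99 m³/d.

Q_w ≈ 92.0 m³/d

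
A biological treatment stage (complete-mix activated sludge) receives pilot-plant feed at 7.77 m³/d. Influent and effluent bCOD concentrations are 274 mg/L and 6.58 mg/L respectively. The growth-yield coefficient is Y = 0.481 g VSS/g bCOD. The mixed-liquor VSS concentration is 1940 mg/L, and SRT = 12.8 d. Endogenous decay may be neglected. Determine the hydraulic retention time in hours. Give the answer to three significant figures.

Biomass mass balance (decay neglected): V·X = Y·Q·(S₀ − S)·θ_c, so V = 0.481 × 7.77 × (274 − 6.58) × 12.8 / 1940 = 6.594 m³.
τ = V/Q = 6.594/7.77 = 0.8487 d, or 20.37 h.

τ ≈ 20.4 h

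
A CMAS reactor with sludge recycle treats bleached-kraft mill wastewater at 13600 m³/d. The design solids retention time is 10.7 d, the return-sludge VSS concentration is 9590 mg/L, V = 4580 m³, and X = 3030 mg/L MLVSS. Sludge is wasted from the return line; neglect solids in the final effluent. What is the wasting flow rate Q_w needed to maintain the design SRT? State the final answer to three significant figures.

Wasting from the return line (neglecting effluent solids): Q_w = V·X / (θ_c·X_r) = 4580 × 3030 / (10.7 × 9590) = 135.2 m³/d.

Q_w ≈ 135 m³/d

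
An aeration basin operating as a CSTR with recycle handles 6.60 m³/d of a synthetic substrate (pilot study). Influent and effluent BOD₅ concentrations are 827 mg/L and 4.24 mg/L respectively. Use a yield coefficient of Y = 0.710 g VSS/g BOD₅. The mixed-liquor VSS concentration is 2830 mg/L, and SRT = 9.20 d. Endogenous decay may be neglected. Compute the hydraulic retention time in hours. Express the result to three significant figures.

τ ≈ 45.6 h

With k_d = 0 the design equation reduces to V = Y Q (S₀−S) θ_c / X = 0.710 × 6.60 × (827 − 4.24) × 9.20 / 2830 = 12.53 m³.
Hydraulic retention time τ = V/Q = 12.53 / 6.60 = 1.899 d = 45.58 h.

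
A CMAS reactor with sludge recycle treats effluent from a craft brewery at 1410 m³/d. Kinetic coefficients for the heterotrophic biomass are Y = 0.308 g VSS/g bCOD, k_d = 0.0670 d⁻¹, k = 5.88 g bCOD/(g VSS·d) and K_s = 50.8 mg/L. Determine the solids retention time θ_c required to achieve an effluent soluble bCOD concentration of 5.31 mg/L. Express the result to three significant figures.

From 1/θ_c = Y·k·S/(K_s + S) − k_d: Y·k·S/(K_s+S) = 0.308 × 5.88 × 5.31 / (50.8 + 5.31) = 0.1714 d⁻¹.
θ_c = 1/(μ − k_d) = 1/(0.1714 − 0.0670) = 1/0.1044 = 9.580 d.

θ_c ≈ 9.58 d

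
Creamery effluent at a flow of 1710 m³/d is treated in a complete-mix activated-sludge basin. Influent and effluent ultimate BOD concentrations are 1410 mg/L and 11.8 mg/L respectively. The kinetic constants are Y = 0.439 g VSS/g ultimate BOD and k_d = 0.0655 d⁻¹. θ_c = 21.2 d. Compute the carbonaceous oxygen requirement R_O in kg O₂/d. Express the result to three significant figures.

Y_obs = Y / (1 + k_d θ_c) = 0.439 / (1 + 0.0655 × 21.2) = 0.439 / 2.389 = 0.1838.
Q·(S₀ − S) = 1710 × (1410 − 11.8) × 10⁻³ = 2391 kg/d removed.
P_X = Y_obs·Q·(S₀ − S) = 0.1838 × 2391 = 439.4 kg VSS/d.
R_O = Q·(S₀ − S) − 1.42·P_X = 2391 − 1.42 × 439.4 = 1767 kg O₂/d.

R_O ≈ 1770 kg O₂/d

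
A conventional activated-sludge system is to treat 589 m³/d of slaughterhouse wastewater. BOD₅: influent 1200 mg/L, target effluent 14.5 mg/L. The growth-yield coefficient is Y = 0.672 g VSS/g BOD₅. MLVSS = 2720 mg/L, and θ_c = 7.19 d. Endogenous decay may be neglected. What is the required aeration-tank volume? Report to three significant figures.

Biomass mass balance (decay neglected): V·X = Y·Q·(S₀ − S)·θ_c, so V = 0.672 × 589 × (1200 − 14.5) × 7.19 / 2720 = 1240 m³.

V ≈ 1240 m³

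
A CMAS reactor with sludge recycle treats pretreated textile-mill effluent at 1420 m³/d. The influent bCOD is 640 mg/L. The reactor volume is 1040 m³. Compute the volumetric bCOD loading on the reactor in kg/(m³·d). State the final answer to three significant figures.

L_v = Q S₀ / V = 1420 × 640 × 10⁻³ / 1040 = 0.8738 kg/(m³·d).

L_v ≈ 0.874 kg bCOD/(m³·d)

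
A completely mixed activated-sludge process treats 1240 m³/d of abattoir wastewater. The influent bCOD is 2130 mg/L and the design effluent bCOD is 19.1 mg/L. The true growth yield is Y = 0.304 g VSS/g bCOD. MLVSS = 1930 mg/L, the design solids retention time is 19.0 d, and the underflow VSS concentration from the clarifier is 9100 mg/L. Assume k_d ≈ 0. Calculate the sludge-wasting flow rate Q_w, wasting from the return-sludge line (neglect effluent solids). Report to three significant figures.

Biomass mass balance (decay neglected): V·X = Y·Q·(S₀ − S)·θ_c, so V = 0.304 × 1240 × (2130 − 19.1) × 19.0 / 1930 = 7834 m³.
θ_c = V·X/(Q_w·X_r) when wasting from the recycle, so Q_w = V·X/(θ_c·X_r) = 7834 × 1930 / (19.0 × 9100) = 87.44 m³/d.

Q_w ≈ 87.4 m³/d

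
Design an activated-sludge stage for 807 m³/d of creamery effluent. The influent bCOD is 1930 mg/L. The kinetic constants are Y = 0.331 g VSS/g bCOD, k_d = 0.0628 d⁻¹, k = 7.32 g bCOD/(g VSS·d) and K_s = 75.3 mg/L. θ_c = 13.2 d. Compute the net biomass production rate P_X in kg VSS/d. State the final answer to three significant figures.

P_X ≈ 281 kg VSS/d

Effluent substrate depends only on kinetics and SRT: S = K_s(1 + k_d θ_c) / [θ_c(Yk − k_d) − 1] = 75.3 × (1 + 0.0628 × 13.2) / [13.2 × (0.331 × 7.32 − 0.0628) − 1] = 137.7 / 30.15 = 4.567 mg/L.
The observed yield is Y_obs = Y/(1 + k_d·θ_c) = 0.331 / (1 + 0.0628 × 13.2) = 0.331 / 1.829 = 0.1810 g VSS per g bCOD removed.
Mass of bCOD removed per day: Q(S₀ − S) = 807 × 1925 g/m³ = 1554 kg/d.
So the net sludge growth is P_X = 0.1810 × 1554 = 281.2 kg VSS/d.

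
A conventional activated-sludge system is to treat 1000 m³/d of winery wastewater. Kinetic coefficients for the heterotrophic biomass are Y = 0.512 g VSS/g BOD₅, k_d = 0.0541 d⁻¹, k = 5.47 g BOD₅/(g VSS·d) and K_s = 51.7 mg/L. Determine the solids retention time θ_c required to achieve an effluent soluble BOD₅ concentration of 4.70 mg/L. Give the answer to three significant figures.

θ_c ≈ 5.58 d

From 1/θ_c = Y·k·S/(K_s + S) − k_d: Y·k·S/(K_s+S) = 0.512 × 5.47 × 4.70 / (51.7 + 4.70) = 0.2334 d⁻¹.
θ_c = 1/(μ − k_d) = 1/(0.2334 − 0.0541) = 1/0.1793 = 5.578 d.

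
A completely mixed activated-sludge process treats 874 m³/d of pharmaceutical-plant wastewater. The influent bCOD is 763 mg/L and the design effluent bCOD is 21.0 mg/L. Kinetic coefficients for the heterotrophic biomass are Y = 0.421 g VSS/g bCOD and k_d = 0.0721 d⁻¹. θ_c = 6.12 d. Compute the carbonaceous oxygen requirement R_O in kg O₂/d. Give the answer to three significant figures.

The observed yield is Y_obs = Y/(1 + k_d·θ_c) = 0.421 / (1 + 0.0721 × 6.12) = 0.421 / 1.441 = 0.2921 g VSS per g bCOD removed.
Substrate removed = Q·(S₀ − S) = 874 m³/d × (763 − 21.0) g/m³ = 6.49×10^5 g/d = 648.5 kg/d.
Biomass synthesised: P_X = Y_obs × 648.5 = 189.4 kg VSS/d.
Carbonaceous O₂ demand = substrate oxidised − cell-mass equivalent = 648.5 − 1.42 × 189.4 = 379.5 kg O₂/d.

R_O ≈ 380 kg O₂/d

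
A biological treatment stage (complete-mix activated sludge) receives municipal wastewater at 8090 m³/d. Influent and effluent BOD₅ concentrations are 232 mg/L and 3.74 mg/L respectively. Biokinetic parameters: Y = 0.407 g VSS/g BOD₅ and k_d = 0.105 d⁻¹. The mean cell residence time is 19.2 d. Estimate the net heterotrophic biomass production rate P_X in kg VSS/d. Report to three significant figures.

Observed yield with endogenous decay: Y_obs = Y / (1 + k_d·θ_c) = 0.407 / (1 + 0.105 × 19.2) = 0.407 / 3.016 = 0.1349 g VSS/g BOD₅.
Q·(S₀ − S) = 8090 × (232 − 3.74) × 10⁻³ = 1847 kg/d removed.
Biomass produced: P_X = Y_obs·Q·ΔS = 0.1349 × 1847 ≈ 249.2 kg VSS/d.

P_X ≈ 249 kg VSS/d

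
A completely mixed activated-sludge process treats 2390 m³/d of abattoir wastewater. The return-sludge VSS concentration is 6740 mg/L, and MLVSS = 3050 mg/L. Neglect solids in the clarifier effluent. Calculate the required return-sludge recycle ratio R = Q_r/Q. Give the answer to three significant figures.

Solids balance on the clarifier gives (1+R)X = R·X_r, so R = X/(X_r − X) = 3050 / (6740 − 3050) = 0.8266.

R ≈ 0.827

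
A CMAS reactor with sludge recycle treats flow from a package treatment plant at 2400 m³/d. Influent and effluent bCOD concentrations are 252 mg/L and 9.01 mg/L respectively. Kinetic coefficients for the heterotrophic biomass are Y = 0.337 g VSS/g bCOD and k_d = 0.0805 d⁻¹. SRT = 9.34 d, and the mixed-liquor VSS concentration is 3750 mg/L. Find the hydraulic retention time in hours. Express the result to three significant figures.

Rearranging the biomass balance for a CMAS with decay, V = Y·Q·ΔS·θ_c / [X·(1+k_d θ_c)] = 0.337 × 2400 × (252 − 9.01) × 9.34 / [3750 × (1 + 0.0805 × 9.34)] = 1.84×10^6 / 6570 = 279.4 m³.
τ = V/Q = 279.4/2400 = 0.1164 d, or 2.794 h.

τ ≈ 2.79 h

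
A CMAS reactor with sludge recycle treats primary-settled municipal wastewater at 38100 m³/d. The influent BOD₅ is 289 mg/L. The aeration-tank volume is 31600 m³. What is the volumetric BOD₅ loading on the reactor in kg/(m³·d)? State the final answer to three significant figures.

Volumetric loading L_v = Q·S₀ / V = 38100 × 289 g/m³ / 31600 m³ = 348.4 g/(m³·d) = 0.3484 kg BOD₅/(m³·d).

L_v ≈ 0.348 kg BOD₅/(m³·d)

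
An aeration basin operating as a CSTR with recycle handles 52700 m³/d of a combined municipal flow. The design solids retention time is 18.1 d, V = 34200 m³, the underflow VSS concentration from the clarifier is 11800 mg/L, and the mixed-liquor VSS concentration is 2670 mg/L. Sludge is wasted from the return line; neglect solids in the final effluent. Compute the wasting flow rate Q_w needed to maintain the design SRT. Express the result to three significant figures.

Q_w = (V·X)/(θ_c X_r) = 34200 × 2670 / (18.1 × 11800) = 427.5 m³/d.

Q_w ≈ 428 m³/d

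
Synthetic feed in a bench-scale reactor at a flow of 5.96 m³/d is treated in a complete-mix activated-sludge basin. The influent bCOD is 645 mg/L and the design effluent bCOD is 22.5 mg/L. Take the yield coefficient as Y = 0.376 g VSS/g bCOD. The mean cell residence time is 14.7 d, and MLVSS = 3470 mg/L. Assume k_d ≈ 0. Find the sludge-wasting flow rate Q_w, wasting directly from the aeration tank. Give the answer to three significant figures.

Q_w ≈ 0.402 m³/d

Biomass mass balance (decay neglected): V·X = Y·Q·(S₀ − S)·θ_c, so V = 0.376 × 5.96 × (645 − 22.5) × 14.7 / 3470 = 5.910 m³.
For wasting at MLVSS concentration, Q_w = V/θ_c = 5.910/14.7 = 0.4020 m³/d.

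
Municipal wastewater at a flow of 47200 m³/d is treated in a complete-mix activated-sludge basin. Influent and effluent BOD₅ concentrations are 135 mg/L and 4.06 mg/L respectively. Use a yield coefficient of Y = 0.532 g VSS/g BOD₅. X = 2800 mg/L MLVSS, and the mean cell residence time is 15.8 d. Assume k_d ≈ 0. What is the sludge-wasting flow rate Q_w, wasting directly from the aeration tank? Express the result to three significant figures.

Q_w ≈ 1170 m³/d

V·X = Y·Q·ΔS·θ_c gives V = 0.532 × 47200 × (135 − 4.06) × 15.8 / 2800 = 18553 m³.
With mixed-liquor wasting, θ_c = V/Q_w, so Q_w = V/θ_c = 18553/15.8 = 1174 m³/d.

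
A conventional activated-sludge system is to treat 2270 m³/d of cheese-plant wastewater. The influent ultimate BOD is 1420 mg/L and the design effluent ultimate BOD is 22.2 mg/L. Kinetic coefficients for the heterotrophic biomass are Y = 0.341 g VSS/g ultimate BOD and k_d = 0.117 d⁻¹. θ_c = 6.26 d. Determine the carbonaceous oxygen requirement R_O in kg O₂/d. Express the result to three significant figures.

The observed yield is Y_obs = Y/(1 + k_d·θ_c) = 0.341 / (1 + 0.117 × 6.26) = 0.341 / 1.732 = 0.1968 g VSS per g ultimate BOD removed.
ΔS = 1420 − 22.2 = 1398 mg/L, so the substrate removal rate is 2270 × 1398/1000 = 3173 kg ultimate BOD/d.
Biomass synthesised: P_X = Y_obs × 3173 = 624.6 kg VSS/d.
R_O = Q·(S₀ − S) − 1.42·P_X = 3173 − 1.42 × 624.6 = 2286 kg O₂/d.

R_O ≈ 2290 kg O₂/d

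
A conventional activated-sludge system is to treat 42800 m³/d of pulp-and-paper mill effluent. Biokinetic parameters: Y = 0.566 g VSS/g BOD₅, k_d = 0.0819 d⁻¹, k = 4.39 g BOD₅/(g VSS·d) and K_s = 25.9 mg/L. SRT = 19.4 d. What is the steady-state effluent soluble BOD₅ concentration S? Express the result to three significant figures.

S ≈ 1.47 mg/L

Effluent substrate depends only on kinetics and SRT: S = K_s(1 + k_d θ_c) / [θ_c(Yk − k_d) − 1] = 25.9 × (1 + 0.0819 × 19.4) / [19.4 × (0.566 × 4.39 − 0.0819) − 1] = 67.05 / 45.62 = 1.470 mg/L.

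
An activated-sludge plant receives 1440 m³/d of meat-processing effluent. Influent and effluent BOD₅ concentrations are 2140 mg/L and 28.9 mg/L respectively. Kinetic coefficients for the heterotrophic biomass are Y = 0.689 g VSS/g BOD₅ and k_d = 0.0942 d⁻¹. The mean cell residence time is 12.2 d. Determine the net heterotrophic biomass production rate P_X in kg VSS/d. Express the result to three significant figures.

P_X ≈ 975 kg VSS/d

Y_obs = Y / (1 + k_d θ_c) = 0.689 / (1 + 0.0942 × 12.2) = 0.689 / 2.149 = 0.3206.
Substrate removed = Q·(S₀ − S) = 1440 m³/d × (2140 − 28.9) g/m³ = 3.04×10^6 g/d = 3040 kg/d.
Biomass produced: P_X = Y_obs·Q·ΔS = 0.3206 × 3040 ≈ 974.6 kg VSS/d.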